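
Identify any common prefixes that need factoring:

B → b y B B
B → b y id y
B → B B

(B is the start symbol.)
Yes, B has productions with common prefix 'b y'

Left-factoring is needed when two productions for the same non-terminal
share a common prefix on the right-hand side.

Productions for B:
  B → b y B B
  B → b y id y
  B → B B

Found common prefix 'b y' in productions for B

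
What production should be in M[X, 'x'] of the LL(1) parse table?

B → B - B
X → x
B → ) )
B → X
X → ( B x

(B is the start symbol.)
To find M[X, 'x'], we find productions for X where 'x' is in the predict set (PREDICT(N → α) = (FIRST(α) \ {ε}) ∪ (FOLLOW(N) if α ⇒* ε)).

X → x: PREDICT = { 'x' }
  'x' is in predict set, so this production goes in M[X, 'x']
X → ( B x: PREDICT = { '(' }

M[X, 'x'] = X → x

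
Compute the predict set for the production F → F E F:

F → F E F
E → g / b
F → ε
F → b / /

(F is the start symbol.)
PREDICT(F → F E F) = (FIRST(RHS) \ {ε}) ∪ (FOLLOW(F) if ε ∈ FIRST(RHS), i.e. RHS ⇒* ε)
FIRST(F) = { 'b', 'g', ε }
FIRST(E) = { 'g' }
FIRST(F E F) = { 'b', 'g' }
ε ∉ FIRST(F E F), so FOLLOW(F) is not added.
PREDICT(F → F E F) = { 'b', 'g' }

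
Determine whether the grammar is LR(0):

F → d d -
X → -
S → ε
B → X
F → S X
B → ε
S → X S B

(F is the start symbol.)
A grammar is LR(0) if no state in the canonical LR(0) collection has:
  - both a shift item (dot before a terminal) and a complete item (shift-reduce conflict), or
  - two or more complete items (reduce-reduce conflict; the accept item [F' → F .] counts as a complete item here).

Augment with F' → F and build the canonical LR(0) collection (I0 = CLOSURE({[F' → . F]}), then GOTO on every symbol after a dot until no new states appear). It has 12 states:
  I0: { [F → . S X], [F → . d d -], [F' → . F], [S → . X S B], [S → .], [X → . -] }  — shift, reduce
  I1: { [X → - .] }  — reduce
  I2: { [F' → F .] }  — accept
  I3: { [F → S . X], [X → . -] }  — shift
  I4: { [S → . X S B], [S → .], [S → X . S B], [X → . -] }  — shift, reduce
  I5: { [F → d . d -] }  — shift
  I6: { [F → d d . -] }  — shift
  I7: { [F → d d - .] }  — reduce
  I8: { [B → . X], [B → .], [S → X S . B], [X → . -] }  — shift, reduce
  I9: { [S → X S B .] }  — reduce
  I10: { [B → X .] }  — reduce
  I11: { [F → S X .] }  — reduce

Conflict in state I0:
  Shift-reduce conflict between [S → .] and [F → . d d -]
So the grammar is NOT LR(0).

Answer: No. Shift-reduce conflict between [S → .] and [F → . d d -]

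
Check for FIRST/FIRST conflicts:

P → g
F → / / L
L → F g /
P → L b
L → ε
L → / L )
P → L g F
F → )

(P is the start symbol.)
A FIRST/FIRST conflict occurs when two productions N → α and N → β for the same non-terminal have FIRST(α) ∩ FIRST(β) ≠ ∅ (with ε ∈ FIRST of a nullable right-hand side, so two nullable alternatives also conflict).

FIRST sets of the non-terminals at (or reachable through a nullable prefix from) the front of some alternative:
  FIRST(L) = { ')', '/', ε }
  FIRST(F) = { ')', '/' }

Productions for P:
  P → g: FIRST = { 'g' }
  P → L b: FIRST = { ')', '/', 'b' }
  P → L g F: FIRST = { ')', '/', 'g' }
Productions for F:
  F → / / L: FIRST = { '/' }
  F → ): FIRST = { ')' }
Productions for L:
  L → F g /: FIRST = { ')', '/' }
  L → ε: FIRST = { ε }
  L → / L ): FIRST = { '/' }

Conflict for P: P → g and P → L g F
  Overlap: { 'g' }
Conflict for P: P → L b and P → L g F
  Overlap: { ')', '/' }
Conflict for L: L → F g / and L → / L )
  Overlap: { '/' }

Answer: Yes. P → g / P → L g F on { 'g' }; P → L b / P → L g F on { ')', '/' }; L → F g '/' / L → '/' L ')' on { '/' }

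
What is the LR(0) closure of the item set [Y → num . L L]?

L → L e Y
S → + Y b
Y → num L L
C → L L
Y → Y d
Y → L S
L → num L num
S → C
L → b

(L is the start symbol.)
To compute CLOSURE, for each item [A → α.Bβ] where B is a non-terminal, add [B → .γ] for all productions B → γ; repeat for the newly added items until nothing changes.

Start with: [Y → num . L L]
  [Y → num . L L] has the dot before L: add [L → . L e Y], [L → . num L num], [L → . b]
No further items can be added.

CLOSURE = { [L → . L e Y], [L → . b], [L → . num L num], [Y → num . L L] }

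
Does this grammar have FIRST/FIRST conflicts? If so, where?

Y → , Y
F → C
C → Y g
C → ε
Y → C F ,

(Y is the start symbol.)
A FIRST/FIRST conflict occurs when two productions N → α and N → β for the same non-terminal have FIRST(α) ∩ FIRST(β) ≠ ∅ (with ε ∈ FIRST of a nullable right-hand side, so two nullable alternatives also conflict).

FIRST sets of the non-terminals at (or reachable through a nullable prefix from) the front of some alternative:
  FIRST(C) = { ',', ε }
  FIRST(F) = { ',', ε }
  FIRST(Y) = { ',' }

Productions for Y:
  Y → , Y: FIRST = { ',' }
  Y → C F ,: FIRST = { ',' }
Productions for C:
  C → Y g: FIRST = { ',' }
  C → ε: FIRST = { ε }
F has only one production, so no FIRST/FIRST conflict is possible there.

Conflict for Y: Y → , Y and Y → C F ,
  Overlap: { ',' }

Answer: Yes. Y → ',' Y / Y → C F ',' on { ',' }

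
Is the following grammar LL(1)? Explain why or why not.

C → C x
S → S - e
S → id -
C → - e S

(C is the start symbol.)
No. Predict set conflict for C: { '-' }

Relevant sets:
  FIRST(C) = { '-' }
  FIRST(S) = { 'id' }

For C:
  PREDICT(C → C x) = { '-' }
  PREDICT(C → '-' e S) = { '-' }
For S:
  PREDICT(S → S '-' e) = { 'id' }
  PREDICT(S → id '-') = { 'id' }

Conflict found: Predict set conflict for C: { '-' }
The grammar is NOT LL(1).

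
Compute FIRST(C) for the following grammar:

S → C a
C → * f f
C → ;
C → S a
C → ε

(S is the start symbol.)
FIRST sets of the other non-terminals involved (by the same procedure, iterated to a fixed point):
  FIRST(S) = { '*', ';', 'a' }

From C → * f f:
  - '*' is a terminal: add '*' and stop
From C → ;:
  - ';' is a terminal: add ';' and stop
From C → S a:
  - S is a non-terminal: add FIRST(S) \ {ε} = { '*', ';', 'a' }
    S is not nullable, so stop
From C → ε:
  - ε-production, so ε ∈ FIRST(C)

Collecting: FIRST(C) = { '*', ';', 'a', ε }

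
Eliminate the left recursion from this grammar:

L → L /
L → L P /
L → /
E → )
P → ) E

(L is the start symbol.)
L is directly left-recursive. The standard transformation for
  A → A α₁ | ... | A α_m | β₁ | ... | β_n
is
  A  → β₁ A' | ... | β_n A'
  A' → α₁ A' | ... | α_m A' | ε

L → / becomes L → / L'
L → L / becomes L' → / L'
L → L P / becomes L' → P / L'
Add L' → ε

Productions for other non-terminals are unchanged:
  E → )
  P → ) E

Resulting grammar:
L → / L'
L' → / L'
L' → P / L'
L' → ε
E → )
P → ) E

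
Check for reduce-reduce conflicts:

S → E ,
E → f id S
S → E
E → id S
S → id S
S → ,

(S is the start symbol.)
Yes — I6: [E → id S .] vs [S → id S .]

A reduce-reduce conflict occurs when an LR(0) state has two complete items [A → α .] and [B → β .] — both call for a reduction, and with no lookahead the parser cannot choose between them.

Augment with S' → S and build the canonical LR(0) collection (I0 = CLOSURE({[S' → . S]}), then GOTO on every symbol after a dot until no new states appear). It has 10 states:
  I0: { [E → . f id S], [E → . id S], [S → . ,], [S → . E ,], [S → . E], [S → . id S], [S' → . S] }  — shift
  I1: { [S → , .] }  — reduce
  I2: { [S → E . ,], [S → E .] }  — shift, reduce
  I3: { [S' → S .] }  — accept
  I4: { [E → f . id S] }  — shift
  I5: { [E → . f id S], [E → . id S], [E → id . S], [S → . ,], [S → . E ,], [S → . E], [S → . id S], [S → id . S] }  — shift
  I6: { [E → id S .], [S → id S .] }  — 2 reduces
  I7: { [E → . f id S], [E → . id S], [E → f id . S], [S → . ,], [S → . E ,], [S → . E], [S → . id S] }  — shift
  I8: { [E → f id S .] }  — reduce
  I9: { [S → E , .] }  — reduce

I6 contains complete items [E → id S .], [S → id S .] — reduce-reduce conflict.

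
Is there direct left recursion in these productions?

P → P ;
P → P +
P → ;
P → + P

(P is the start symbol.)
Direct left recursion occurs when N → N α for some non-terminal N (the right-hand side begins with the left-hand side itself).

P → P ;: LEFT RECURSIVE (starts with P)
P → P +: LEFT RECURSIVE (starts with P)
P → ;: starts with ';'
P → + P: starts with '+'

The grammar has direct left recursion on: P.

Answer: Yes, P is left-recursive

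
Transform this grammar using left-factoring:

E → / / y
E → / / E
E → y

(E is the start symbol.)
Left-factoring transforms A → αβ₁ | αβ₂ into A → αA' and A' → β₁ | β₂
(α is the longest common prefix among the alternatives). Repeat until
no nonterminal has two alternatives with a common prefix.

Round 1: E has alternatives sharing prefix '/ /'. Introduce E': E → / / E'
  Add: E' → y
  Add: E' → E

No remaining common prefixes — done.

Resulting grammar:
E → / / E'
E' → y
E' → E
E → y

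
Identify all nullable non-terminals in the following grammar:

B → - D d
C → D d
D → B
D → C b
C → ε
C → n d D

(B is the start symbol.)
A non-terminal is nullable if it can derive ε (the empty string): either it has an ε-production, or it has a production whose right-hand side consists entirely of nullable non-terminals.

ε-productions: C → ε
So C is immediately nullable.
No further non-terminal can be added: every production for the remaining non-terminals contains a terminal or a non-nullable non-terminal.
Nullable = { 'C' }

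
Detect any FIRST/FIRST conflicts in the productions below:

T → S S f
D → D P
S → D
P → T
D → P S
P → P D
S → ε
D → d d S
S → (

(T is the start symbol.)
Yes. D → D P / D → P S on { '(', 'd', 'f' }; D → D P / D → d d S on { 'd' }; D → P S / D → d d S on { 'd' }; S → D / S → '(' on { '(' }; P → T / P → P D on { '(', 'd', 'f' }

A FIRST/FIRST conflict occurs when two productions N → α and N → β for the same non-terminal have FIRST(α) ∩ FIRST(β) ≠ ∅ (with ε ∈ FIRST of a nullable right-hand side, so two nullable alternatives also conflict).

FIRST sets of the non-terminals at (or reachable through a nullable prefix from) the front of some alternative:
  FIRST(D) = { '(', 'd', 'f' }
  FIRST(P) = { '(', 'd', 'f' }
  FIRST(T) = { '(', 'd', 'f' }

Productions for D:
  D → D P: FIRST = { '(', 'd', 'f' }
  D → P S: FIRST = { '(', 'd', 'f' }
  D → d d S: FIRST = { 'd' }
Productions for S:
  S → D: FIRST = { '(', 'd', 'f' }
  S → ε: FIRST = { ε }
  S → (: FIRST = { '(' }
Productions for P:
  P → T: FIRST = { '(', 'd', 'f' }
  P → P D: FIRST = { '(', 'd', 'f' }
T has only one production, so no FIRST/FIRST conflict is possible there.

Conflict for D: D → D P and D → P S
  Overlap: { '(', 'd', 'f' }
Conflict for D: D → D P and D → d d S
  Overlap: { 'd' }
Conflict for D: D → P S and D → d d S
  Overlap: { 'd' }
Conflict for S: S → D and S → (
  Overlap: { '(' }
Conflict for P: P → T and P → P D
  Overlap: { '(', 'd', 'f' }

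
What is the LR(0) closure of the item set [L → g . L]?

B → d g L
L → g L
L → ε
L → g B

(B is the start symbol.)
Start with: [L → g . L]
  [L → g . L] has the dot before L: add [L → . g L], [L → .], [L → . g B]
No further items can be added.

CLOSURE = { [L → . g B], [L → . g L], [L → .], [L → g . L] }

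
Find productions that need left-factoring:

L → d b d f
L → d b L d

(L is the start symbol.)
Yes, L has productions with common prefix 'd b'

Left-factoring is needed when two productions for the same non-terminal
share a common prefix on the right-hand side.

Productions for L:
  L → d b d f
  L → d b L d

Found common prefix 'd b' in productions for L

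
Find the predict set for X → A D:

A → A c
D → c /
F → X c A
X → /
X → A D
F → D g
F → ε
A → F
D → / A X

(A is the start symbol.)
PREDICT(X → A D) = (FIRST(RHS) \ {ε}) ∪ (FOLLOW(X) if ε ∈ FIRST(RHS), i.e. RHS ⇒* ε)
FIRST(A) = { '/', 'c', ε }
FIRST(D) = { '/', 'c' }
FIRST(A D) = { '/', 'c' }
ε ∉ FIRST(A D), so FOLLOW(X) is not added.
PREDICT(X → A D) = { '/', 'c' }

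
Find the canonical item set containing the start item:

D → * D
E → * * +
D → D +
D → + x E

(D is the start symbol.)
First, augment the grammar with D' → D
I₀ = CLOSURE({ [D' → . D] }):
  [D' → . D] has the dot before D: add [D → . * D], [D → . D +], [D → . + x E]
No further items can be added.

I₀ = { [D → . * D], [D → . + x E], [D → . D +], [D' → . D] }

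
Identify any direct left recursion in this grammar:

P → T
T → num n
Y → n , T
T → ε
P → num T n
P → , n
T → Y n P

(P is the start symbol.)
No direct left recursion

Direct left recursion occurs when N → N α for some non-terminal N (the right-hand side begins with the left-hand side itself).

P → T: starts with T
T → num n: starts with num
Y → n , T: starts with n
T → ε: starts with ε
P → num T n: starts with num
P → , n: starts with ','
T → Y n P: starts with Y

No direct left recursion found.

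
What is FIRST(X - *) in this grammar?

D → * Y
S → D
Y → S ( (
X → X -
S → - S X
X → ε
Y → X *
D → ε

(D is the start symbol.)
FIRST sets of the non-terminals involved (from the grammar, by fixed-point iteration):
  FIRST(X) = { '-', ε }

To compute FIRST(X - *), process the symbols left to right:
Symbol X is a non-terminal. Add FIRST(X) \ {ε} = { '-' }
X is nullable (ε ∈ FIRST(X)), continue to the next symbol.
Symbol - is a terminal. Add '-' and stop.
FIRST(X - *) = { '-' }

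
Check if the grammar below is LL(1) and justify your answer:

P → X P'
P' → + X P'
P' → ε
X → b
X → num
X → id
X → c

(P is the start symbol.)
A grammar is LL(1) if for each non-terminal N with multiple productions, the predict sets of those productions are pairwise disjoint, where PREDICT(N → α) = (FIRST(α) \ {ε}) ∪ (FOLLOW(N) if α ⇒* ε).

Relevant sets:
  FOLLOW(P') = { $ }

For P':
  PREDICT(P' → '+' X P') = { '+' }
  PREDICT(P' → ε) = { $ }
For X:
  PREDICT(X → b) = { 'b' }
  PREDICT(X → num) = { 'num' }
  PREDICT(X → id) = { 'id' }
  PREDICT(X → c) = { 'c' }
P has a single production, so nothing to check there.

All predict sets are disjoint. The grammar IS LL(1).

Answer: Yes, the grammar is LL(1).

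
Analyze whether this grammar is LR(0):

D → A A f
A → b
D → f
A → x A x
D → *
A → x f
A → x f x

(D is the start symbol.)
A grammar is LR(0) if no state in the canonical LR(0) collection has:
  - both a shift item (dot before a terminal) and a complete item (shift-reduce conflict), or
  - two or more complete items (reduce-reduce conflict; the accept item [D' → D .] counts as a complete item here).

Augment with D' → D and build the canonical LR(0) collection (I0 = CLOSURE({[D' → . D]}), then GOTO on every symbol after a dot until no new states appear). It has 13 states:
  I0: { [A → . b], [A → . x A x], [A → . x f x], [A → . x f], [D → . *], [D → . A A f], [D → . f], [D' → . D] }  — shift
  I1: { [D → * .] }  — reduce
  I2: { [A → . b], [A → . x A x], [A → . x f x], [A → . x f], [D → A . A f] }  — shift
  I3: { [D' → D .] }  — accept
  I4: { [A → b .] }  — reduce
  I5: { [D → f .] }  — reduce
  I6: { [A → . b], [A → . x A x], [A → . x f x], [A → . x f], [A → x . A x], [A → x . f x], [A → x . f] }  — shift
  I7: { [A → x A . x] }  — shift
  I8: { [A → x f . x], [A → x f .] }  — shift, reduce
  I9: { [A → x f x .] }  — reduce
  I10: { [A → x A x .] }  — reduce
  I11: { [D → A A . f] }  — shift
  I12: { [D → A A f .] }  — reduce

Conflict in state I8:
  Shift-reduce conflict between [A → x f .] and [A → x f . x]
So the grammar is NOT LR(0).

Answer: No. Shift-reduce conflict between [A → x f .] and [A → x f . x]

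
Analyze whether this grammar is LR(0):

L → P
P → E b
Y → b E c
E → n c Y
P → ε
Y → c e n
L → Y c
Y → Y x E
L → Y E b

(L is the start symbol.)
A grammar is LR(0) if no state in the canonical LR(0) collection has:
  - both a shift item (dot before a terminal) and a complete item (shift-reduce conflict), or
  - two or more complete items (reduce-reduce conflict; the accept item [L' → L .] counts as a complete item here).

Augment with L' → L and build the canonical LR(0) collection (I0 = CLOSURE({[L' → . L]}), then GOTO on every symbol after a dot until no new states appear). It has 20 states:
  I0: { [E → . n c Y], [L → . P], [L → . Y E b], [L → . Y c], [L' → . L], [P → . E b], [P → .], [Y → . Y x E], [Y → . b E c], [Y → . c e n] }  — shift, reduce
  I1: { [P → E . b] }  — shift
  I2: { [L' → L .] }  — accept
  I3: { [L → P .] }  — reduce
  I4: { [E → . n c Y], [L → Y . E b], [L → Y . c], [Y → Y . x E] }  — shift
  I5: { [E → . n c Y], [Y → b . E c] }  — shift
  I6: { [Y → c . e n] }  — shift
  I7: { [E → n . c Y] }  — shift
  I8: { [E → n c . Y], [Y → . Y x E], [Y → . b E c], [Y → . c e n] }  — shift
  I9: { [E → n c Y .], [Y → Y . x E] }  — shift, reduce
  I10: { [E → . n c Y], [Y → Y x . E] }  — shift
  I11: { [Y → Y x E .] }  — reduce
  I12: { [Y → c e . n] }  — shift
  I13: { [Y → c e n .] }  — reduce
  I14: { [Y → b E . c] }  — shift
  I15: { [Y → b E c .] }  — reduce
  I16: { [L → Y E . b] }  — shift
  I17: { [L → Y c .] }  — reduce
  I18: { [L → Y E b .] }  — reduce
  I19: { [P → E b .] }  — reduce

Conflict in state I0:
  Shift-reduce conflict between [P → .] and [E → . n c Y]
So the grammar is NOT LR(0).

Answer: No. Shift-reduce conflict between [P → .] and [E → . n c Y]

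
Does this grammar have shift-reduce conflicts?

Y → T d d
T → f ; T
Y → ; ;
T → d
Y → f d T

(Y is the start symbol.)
No shift-reduce conflicts

Augment with Y' → Y and build the canonical LR(0) collection (I0 = CLOSURE({[Y' → . Y]}), then GOTO on every symbol after a dot until no new states appear). It has 14 states:
  I0: { [T → . d], [T → . f ; T], [Y → . ; ;], [Y → . T d d], [Y → . f d T], [Y' → . Y] }  — shift
  I1: { [Y → ; . ;] }  — shift
  I2: { [Y → T . d d] }  — shift
  I3: { [Y' → Y .] }  — accept
  I4: { [T → d .] }  — reduce
  I5: { [T → f . ; T], [Y → f . d T] }  — shift
  I6: { [T → . d], [T → . f ; T], [T → f ; . T] }  — shift
  I7: { [T → . d], [T → . f ; T], [Y → f d . T] }  — shift
  I8: { [Y → f d T .] }  — reduce
  I9: { [T → f . ; T] }  — shift
  I10: { [T → f ; T .] }  — reduce
  I11: { [Y → T d . d] }  — shift
  I12: { [Y → T d d .] }  — reduce
  I13: { [Y → ; ; .] }  — reduce

No state contains both a complete item and a shift item.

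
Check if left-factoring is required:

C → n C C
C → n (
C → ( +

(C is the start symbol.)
Yes, C has productions with common prefix 'n'

Left-factoring is needed when two productions for the same non-terminal
share a common prefix on the right-hand side.

Productions for C:
  C → n C C
  C → n (
  C → ( +

Found common prefix 'n' in productions for C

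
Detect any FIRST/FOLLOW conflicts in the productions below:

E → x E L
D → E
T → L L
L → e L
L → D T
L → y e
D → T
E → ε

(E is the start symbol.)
A FIRST/FOLLOW conflict occurs when a non-terminal N has a nullable alternative N → β (β ⇒* ε) and another alternative N → α with FIRST(α) ∩ FOLLOW(N) ≠ ∅: on such a lookahead the parser cannot decide between expanding α and letting N vanish via β.

Nullable non-terminals: D, E.
FIRST sets used below: FIRST(E) = { 'x', ε }, FIRST(T) = { 'e', 'x', 'y' }

D: nullable alternative(s) D → E; FOLLOW(D) = { 'e', 'x', 'y' }
  D → E: FIRST \ {ε} = { 'x' } — this is the only nullable alternative, skip
  D → T: FIRST \ {ε} = { 'e', 'x', 'y' } — overlaps FOLLOW(D) on { 'e', 'x', 'y' }: CONFLICT

E: nullable alternative(s) E → ε; FOLLOW(E) = { $, 'e', 'x', 'y' }
  E → x E L: FIRST \ {ε} = { 'x' } — overlaps FOLLOW(E) on { 'x' }: CONFLICT
  E → ε: FIRST \ {ε} = { } — this is the only nullable alternative, skip

L, T have no nullable alternative, so no FIRST/FOLLOW check is needed there.

So the grammar has 2 FIRST/FOLLOW conflicts (marked CONFLICT above).

Answer: Yes. E → x E L with FOLLOW(E) on { 'x' }; D → T with FOLLOW(D) on { 'e', 'x', 'y' }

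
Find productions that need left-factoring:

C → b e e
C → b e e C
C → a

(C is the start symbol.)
Left-factoring is needed when two productions for the same non-terminal
share a common prefix on the right-hand side.

Productions for C:
  C → b e e
  C → b e e C
  C → a

Found common prefix 'b e e' in productions for C

Answer: Yes, C has productions with common prefix 'b e e'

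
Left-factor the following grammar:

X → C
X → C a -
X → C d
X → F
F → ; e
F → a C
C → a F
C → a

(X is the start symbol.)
X → C X'
X' → ε
X' → a -
X' → d
X → F
F → ; e
F → a C
C → a C'
C' → F
C' → ε

Left-factoring transforms A → αβ₁ | αβ₂ into A → αA' and A' → β₁ | β₂
(α is the longest common prefix among the alternatives). Repeat until
no nonterminal has two alternatives with a common prefix.

Round 1: X has alternatives sharing prefix 'C'. Introduce X': X → C X'
  Add: X' → ε
  Add: X' → a -
  Add: X' → d

Round 2: C has alternatives sharing prefix 'a'. Introduce C': C → a C'
  Add: C' → F
  Add: C' → ε

No remaining common prefixes — done.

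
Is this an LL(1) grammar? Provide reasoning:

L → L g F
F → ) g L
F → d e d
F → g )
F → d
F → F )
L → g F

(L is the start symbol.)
No. Predict set conflict for L: { 'g' }

A grammar is LL(1) if for each non-terminal N with multiple productions, the predict sets of those productions are pairwise disjoint, where PREDICT(N → α) = (FIRST(α) \ {ε}) ∪ (FOLLOW(N) if α ⇒* ε).

Relevant sets:
  FIRST(L) = { 'g' }
  FIRST(F) = { ')', 'd', 'g' }

For L:
  PREDICT(L → L g F) = { 'g' }
  PREDICT(L → g F) = { 'g' }
For F:
  PREDICT(F → ')' g L) = { ')' }
  PREDICT(F → d e d) = { 'd' }
  PREDICT(F → g ')') = { 'g' }
  PREDICT(F → d) = { 'd' }
  PREDICT(F → F ')') = { ')', 'd', 'g' }

Conflict found: Predict set conflict for L: { 'g' }
The grammar is NOT LL(1).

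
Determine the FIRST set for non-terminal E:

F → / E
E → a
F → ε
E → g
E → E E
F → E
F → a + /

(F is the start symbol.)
{ 'a', 'g' }

To compute FIRST(E), examine every production with E on the left-hand side, reading each right-hand side left to right until a non-nullable symbol is reached.

From E → a:
  - a is a terminal: add 'a' and stop
From E → g:
  - g is a terminal: add 'g' and stop
From E → E E:
  - E is the symbol being defined: contributes nothing new
    E is not nullable, so stop

Collecting: FIRST(E) = { 'a', 'g' }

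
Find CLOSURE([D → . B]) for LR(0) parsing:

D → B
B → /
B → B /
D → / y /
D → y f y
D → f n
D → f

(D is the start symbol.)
{ [B → . /], [B → . B /], [D → . B] }

To compute CLOSURE, for each item [A → α.Bβ] where B is a non-terminal, add [B → .γ] for all productions B → γ; repeat for the newly added items until nothing changes.

Start with: [D → . B]
  [D → . B] has the dot before B: add [B → . /], [B → . B /]
No further items can be added.

CLOSURE = { [B → . /], [B → . B /], [D → . B] }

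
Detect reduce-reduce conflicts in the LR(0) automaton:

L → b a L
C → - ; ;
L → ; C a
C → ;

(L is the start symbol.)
A reduce-reduce conflict occurs when an LR(0) state has two complete items [A → α .] and [B → β .] — both call for a reduction, and with no lookahead the parser cannot choose between them.

Augment with L' → L and build the canonical LR(0) collection (I0 = CLOSURE({[L' → . L]}), then GOTO on every symbol after a dot until no new states appear). It has 12 states:
  I0: { [L → . ; C a], [L → . b a L], [L' → . L] }  — shift
  I1: { [C → . - ; ;], [C → . ;], [L → ; . C a] }  — shift
  I2: { [L' → L .] }  — accept
  I3: { [L → b . a L] }  — shift
  I4: { [L → . ; C a], [L → . b a L], [L → b a . L] }  — shift
  I5: { [L → b a L .] }  — reduce
  I6: { [C → - . ; ;] }  — shift
  I7: { [C → ; .] }  — reduce
  I8: { [L → ; C . a] }  — shift
  I9: { [L → ; C a .] }  — reduce
  I10: { [C → - ; . ;] }  — shift
  I11: { [C → - ; ; .] }  — reduce

No state contains more than one complete item.

Answer: No reduce-reduce conflicts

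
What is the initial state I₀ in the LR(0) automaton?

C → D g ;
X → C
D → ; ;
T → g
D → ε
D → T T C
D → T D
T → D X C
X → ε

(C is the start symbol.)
First, augment the grammar with C' → C
I₀ = CLOSURE({ [C' → . C] }):
  [C' → . C] has the dot before C: add [C → . D g ;]
  [C → . D g ;] has the dot before D: add [D → . ; ;], [D → .], [D → . T T C], [D → . T D]
  [D → . T T C] has the dot before T: add [T → . g], [T → . D X C]
No further items can be added.

I₀ = { [C → . D g ;], [C' → . C], [D → . ; ;], [D → . T D], [D → . T T C], [D → .], [T → . D X C], [T → . g] }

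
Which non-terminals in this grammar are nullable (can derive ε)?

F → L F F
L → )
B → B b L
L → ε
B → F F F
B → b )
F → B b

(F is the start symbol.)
{ 'L' }

A non-terminal is nullable if it can derive ε (the empty string): either it has an ε-production, or it has a production whose right-hand side consists entirely of nullable non-terminals.

ε-productions: L → ε
So L is immediately nullable.
No further non-terminal can be added: every production for the remaining non-terminals contains a terminal or a non-nullable non-terminal.
Nullable = { 'L' }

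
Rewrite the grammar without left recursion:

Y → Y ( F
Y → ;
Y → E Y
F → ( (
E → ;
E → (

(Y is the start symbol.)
Y is directly left-recursive. The standard transformation for
  A → A α₁ | ... | A α_m | β₁ | ... | β_n
is
  A  → β₁ A' | ... | β_n A'
  A' → α₁ A' | ... | α_m A' | ε

Y → ; becomes Y → ; Y'
Y → E Y becomes Y → E Y Y'
Y → Y ( F becomes Y' → ( F Y'
Add Y' → ε

Productions for other non-terminals are unchanged:
  F → ( (
  E → ;
  E → (

Resulting grammar:
Y → ; Y'
Y → E Y Y'
Y' → ( F Y'
Y' → ε
F → ( (
E → ;
E → (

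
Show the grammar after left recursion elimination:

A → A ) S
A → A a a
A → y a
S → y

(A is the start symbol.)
A → y a A'
A' → ) S A'
A' → a a A'
A' → ε
S → y

A is directly left-recursive. The standard transformation for
  A → A α₁ | ... | A α_m | β₁ | ... | β_n
is
  A  → β₁ A' | ... | β_n A'
  A' → α₁ A' | ... | α_m A' | ε

A → y a becomes A → y a A'
A → A ) S becomes A' → ) S A'
A → A a a becomes A' → a a A'
Add A' → ε

Productions for other non-terminals are unchanged:
  S → y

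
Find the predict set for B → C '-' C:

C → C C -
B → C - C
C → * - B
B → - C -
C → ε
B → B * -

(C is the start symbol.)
PREDICT(B → C '-' C) = (FIRST(RHS) \ {ε}) ∪ (FOLLOW(B) if ε ∈ FIRST(RHS), i.e. RHS ⇒* ε)
FIRST(C) = { '*', '-', ε }
FIRST(C '-' C) = { '*', '-' }
ε ∉ FIRST(C '-' C), so FOLLOW(B) is not added.
PREDICT(B → C '-' C) = { '*', '-' }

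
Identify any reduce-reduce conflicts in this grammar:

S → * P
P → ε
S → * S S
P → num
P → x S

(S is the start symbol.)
A reduce-reduce conflict occurs when an LR(0) state has two complete items [A → α .] and [B → β .] — both call for a reduction, and with no lookahead the parser cannot choose between them.

Augment with S' → S and build the canonical LR(0) collection (I0 = CLOSURE({[S' → . S]}), then GOTO on every symbol after a dot until no new states appear). It has 9 states:
  I0: { [S → . * P], [S → . * S S], [S' → . S] }  — shift
  I1: { [P → . num], [P → . x S], [P → .], [S → * . P], [S → * . S S], [S → . * P], [S → . * S S] }  — shift, reduce
  I2: { [S' → S .] }  — accept
  I3: { [S → * P .] }  — reduce
  I4: { [S → * S . S], [S → . * P], [S → . * S S] }  — shift
  I5: { [P → num .] }  — reduce
  I6: { [P → x . S], [S → . * P], [S → . * S S] }  — shift
  I7: { [P → x S .] }  — reduce
  I8: { [S → * S S .] }  — reduce

No state contains more than one complete item.

Answer: No reduce-reduce conflicts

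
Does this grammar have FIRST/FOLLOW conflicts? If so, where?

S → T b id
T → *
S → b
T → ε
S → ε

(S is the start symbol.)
Nullable non-terminals: S, T.
FIRST sets used below: FIRST(T) = { '*', ε }

S: nullable alternative(s) S → ε; FOLLOW(S) = { $ }
  S → T b id: FIRST \ {ε} = { '*', 'b' } — disjoint from FOLLOW(S)
  S → b: FIRST \ {ε} = { 'b' } — disjoint from FOLLOW(S)
  S → ε: FIRST \ {ε} = { } — this is the only nullable alternative, skip

T: nullable alternative(s) T → ε; FOLLOW(T) = { 'b' }
  T → *: FIRST \ {ε} = { '*' } — disjoint from FOLLOW(T)
  T → ε: FIRST \ {ε} = { } — this is the only nullable alternative, skip

No FIRST/FOLLOW conflicts found.

Answer: No FIRST/FOLLOW conflicts.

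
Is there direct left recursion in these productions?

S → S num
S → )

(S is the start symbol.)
S → S num: LEFT RECURSIVE (starts with S)
S → ): starts with ')'

The grammar has direct left recursion on: S.

Answer: Yes, S is left-recursive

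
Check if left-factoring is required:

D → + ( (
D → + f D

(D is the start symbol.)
Left-factoring is needed when two productions for the same non-terminal
share a common prefix on the right-hand side.

Productions for D:
  D → + ( (
  D → + f D

Found common prefix '+' in productions for D

Answer: Yes, D has productions with common prefix '+'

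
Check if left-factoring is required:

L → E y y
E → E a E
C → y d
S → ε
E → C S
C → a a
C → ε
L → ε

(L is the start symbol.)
Left-factoring is needed when two productions for the same non-terminal
share a common prefix on the right-hand side.

Productions for L:
  L → E y y
  L → ε
Productions for E:
  E → E a E
  E → C S
Productions for C:
  C → y d
  C → a a
  C → ε

No common prefixes found.

Answer: No, left-factoring is not needed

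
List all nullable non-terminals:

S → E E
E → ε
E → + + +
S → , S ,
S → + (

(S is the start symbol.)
{ 'E', 'S' }

ε-productions: E → ε
So E is immediately nullable.
S → E E: every symbol on the right is nullable, so S is nullable too.
Every non-terminal is now nullable.
Nullable = { 'E', 'S' }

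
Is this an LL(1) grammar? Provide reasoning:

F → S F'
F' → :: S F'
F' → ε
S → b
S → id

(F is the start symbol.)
Yes, the grammar is LL(1).

A grammar is LL(1) if for each non-terminal N with multiple productions, the predict sets of those productions are pairwise disjoint, where PREDICT(N → α) = (FIRST(α) \ {ε}) ∪ (FOLLOW(N) if α ⇒* ε).

Relevant sets:
  FOLLOW(F') = { $ }

For F':
  PREDICT(F' → :: S F') = { '::' }
  PREDICT(F' → ε) = { $ }
For S:
  PREDICT(S → b) = { 'b' }
  PREDICT(S → id) = { 'id' }
F has a single production, so nothing to check there.

All predict sets are disjoint. The grammar IS LL(1).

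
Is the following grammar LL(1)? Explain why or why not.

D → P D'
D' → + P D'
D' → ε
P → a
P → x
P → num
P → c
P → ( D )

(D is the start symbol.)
Relevant sets:
  FOLLOW(D') = { $, ')' }

For D':
  PREDICT(D' → '+' P D') = { '+' }
  PREDICT(D' → ε) = { $, ')' }
For P:
  PREDICT(P → a) = { 'a' }
  PREDICT(P → x) = { 'x' }
  PREDICT(P → num) = { 'num' }
  PREDICT(P → c) = { 'c' }
  PREDICT(P → '(' D ')') = { '(' }
D has a single production, so nothing to check there.

All predict sets are disjoint. The grammar IS LL(1).

Answer: Yes, the grammar is LL(1).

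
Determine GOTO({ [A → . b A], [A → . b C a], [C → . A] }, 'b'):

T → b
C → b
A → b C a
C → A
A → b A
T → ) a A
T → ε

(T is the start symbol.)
{ [A → . b A], [A → . b C a], [A → b . A], [A → b . C a], [C → . A], [C → . b] }

GOTO(I, 'b') = CLOSURE({ [A → αX.β] : [A → α.Xβ] ∈ I, X = 'b' })

Items with dot before 'b', with the dot advanced:
  [A → . b A] → [A → b . A]
  [A → . b C a] → [A → b . C a]
Closure of the advanced items:
  [A → b . A] has the dot before A: add [A → . b C a], [A → . b A]
  [A → b . C a] has the dot before C: add [C → . b], [C → . A]

GOTO = { [A → . b A], [A → . b C a], [A → b . A], [A → b . C a], [C → . A], [C → . b] }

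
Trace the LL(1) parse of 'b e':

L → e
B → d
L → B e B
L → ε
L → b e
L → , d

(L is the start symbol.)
LL(1) parsing maintains a stack (initially the start symbol over $) and the input. At each step: if the stack top is a terminal, match it against the current input token; if it is a non-terminal N, replace it with the RHS of M[N, lookahead] (the unique production whose predict set contains the lookahead).

Stack is shown with the top on the left.

Stack  Input  Action
--------------------
L $    b e $  output L → b e
b e $  b e $  match 'b'
e $    e $    match 'e'
$      $      accept

The string is accepted.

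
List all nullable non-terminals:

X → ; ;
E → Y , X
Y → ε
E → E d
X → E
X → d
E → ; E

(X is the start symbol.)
{ 'Y' }

A non-terminal is nullable if it can derive ε (the empty string): either it has an ε-production, or it has a production whose right-hand side consists entirely of nullable non-terminals.

ε-productions: Y → ε
So Y is immediately nullable.
No further non-terminal can be added: every production for the remaining non-terminals contains a terminal or a non-nullable non-terminal.
Nullable = { 'Y' }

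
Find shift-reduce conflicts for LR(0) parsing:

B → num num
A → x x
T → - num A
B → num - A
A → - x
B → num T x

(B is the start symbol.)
No shift-reduce conflicts

A shift-reduce conflict occurs when an LR(0) state has both:
  - a complete (reduce) item [A → α .] (dot at the end), and
  - a shift item [B → β . c γ] (dot before a terminal).

Augment with B' → B and build the canonical LR(0) collection (I0 = CLOSURE({[B' → . B]}), then GOTO on every symbol after a dot until no new states appear). It has 14 states:
  I0: { [B → . num - A], [B → . num T x], [B → . num num], [B' → . B] }  — shift
  I1: { [B' → B .] }  — accept
  I2: { [B → num . - A], [B → num . T x], [B → num . num], [T → . - num A] }  — shift
  I3: { [A → . - x], [A → . x x], [B → num - . A], [T → - . num A] }  — shift
  I4: { [B → num T . x] }  — shift
  I5: { [B → num num .] }  — reduce
  I6: { [B → num T x .] }  — reduce
  I7: { [A → - . x] }  — shift
  I8: { [B → num - A .] }  — reduce
  I9: { [A → . - x], [A → . x x], [T → - num . A] }  — shift
  I10: { [A → x . x] }  — shift
  I11: { [A → x x .] }  — reduce
  I12: { [T → - num A .] }  — reduce
  I13: { [A → - x .] }  — reduce

No state contains both a complete item and a shift item.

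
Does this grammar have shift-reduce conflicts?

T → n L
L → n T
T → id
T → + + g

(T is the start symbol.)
No shift-reduce conflicts

A shift-reduce conflict occurs when an LR(0) state has both:
  - a complete (reduce) item [A → α .] (dot at the end), and
  - a shift item [B → β . c γ] (dot before a terminal).

Augment with T' → T and build the canonical LR(0) collection (I0 = CLOSURE({[T' → . T]}), then GOTO on every symbol after a dot until no new states appear). It has 10 states:
  I0: { [T → . + + g], [T → . id], [T → . n L], [T' → . T] }  — shift
  I1: { [T → + . + g] }  — shift
  I2: { [T' → T .] }  — accept
  I3: { [T → id .] }  — reduce
  I4: { [L → . n T], [T → n . L] }  — shift
  I5: { [T → n L .] }  — reduce
  I6: { [L → n . T], [T → . + + g], [T → . id], [T → . n L] }  — shift
  I7: { [L → n T .] }  — reduce
  I8: { [T → + + . g] }  — shift
  I9: { [T → + + g .] }  — reduce

No state contains both a complete item and a shift item.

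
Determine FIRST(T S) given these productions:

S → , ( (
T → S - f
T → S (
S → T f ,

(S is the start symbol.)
{ ',' }

FIRST sets of the non-terminals involved (from the grammar, by fixed-point iteration):
  FIRST(T) = { ',' }

To compute FIRST(T S), process the symbols left to right:
Symbol T is a non-terminal. Add FIRST(T) \ {ε} = { ',' }
T is not nullable (ε ∉ FIRST(T)), so stop here.
FIRST(T S) = { ',' }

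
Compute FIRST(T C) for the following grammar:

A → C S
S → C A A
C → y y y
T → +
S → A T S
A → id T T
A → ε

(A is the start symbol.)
FIRST sets of the non-terminals involved (from the grammar, by fixed-point iteration):
  FIRST(T) = { '+' }

To compute FIRST(T C), process the symbols left to right:
Symbol T is a non-terminal. Add FIRST(T) \ {ε} = { '+' }
T is not nullable (ε ∉ FIRST(T)), so stop here.
FIRST(T C) = { '+' }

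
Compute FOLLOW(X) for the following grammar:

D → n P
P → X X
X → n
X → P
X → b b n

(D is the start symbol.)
In P → X X: X is followed by X, add FIRST(X) \ {ε} = { 'b', 'n' }
In P → X X: X is at the end, add FOLLOW(P)

The FOLLOW sets referred to above (computed the same way, to a fixed point):
  FOLLOW(P) = { $, 'b', 'n' }

Taking the union: FOLLOW(X) = { $, 'b', 'n' }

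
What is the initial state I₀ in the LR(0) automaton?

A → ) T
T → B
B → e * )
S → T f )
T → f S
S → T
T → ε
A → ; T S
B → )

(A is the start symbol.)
First, augment the grammar with A' → A
I₀ = CLOSURE({ [A' → . A] }):
  [A' → . A] has the dot before A: add [A → . ) T], [A → . ; T S]
No further items can be added.

I₀ = { [A → . ) T], [A → . ; T S], [A' → . A] }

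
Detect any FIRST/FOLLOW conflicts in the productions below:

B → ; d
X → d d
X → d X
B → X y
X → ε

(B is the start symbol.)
A FIRST/FOLLOW conflict occurs when a non-terminal N has a nullable alternative N → β (β ⇒* ε) and another alternative N → α with FIRST(α) ∩ FOLLOW(N) ≠ ∅: on such a lookahead the parser cannot decide between expanding α and letting N vanish via β.

Nullable non-terminals: X.

X: nullable alternative(s) X → ε; FOLLOW(X) = { 'y' }
  X → d d: FIRST \ {ε} = { 'd' } — disjoint from FOLLOW(X)
  X → d X: FIRST \ {ε} = { 'd' } — disjoint from FOLLOW(X)
  X → ε: FIRST \ {ε} = { } — this is the only nullable alternative, skip

B has no nullable alternative, so no FIRST/FOLLOW check is needed there.

No FIRST/FOLLOW conflicts found.

Answer: No FIRST/FOLLOW conflicts.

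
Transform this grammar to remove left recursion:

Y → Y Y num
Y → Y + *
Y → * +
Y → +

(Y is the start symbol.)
Y → * + Y'
Y → + Y'
Y' → Y num Y'
Y' → + * Y'
Y' → ε

Y is directly left-recursive. The standard transformation for
  A → A α₁ | ... | A α_m | β₁ | ... | β_n
is
  A  → β₁ A' | ... | β_n A'
  A' → α₁ A' | ... | α_m A' | ε

Y → * + becomes Y → * + Y'
Y → + becomes Y → + Y'
Y → Y Y num becomes Y' → Y num Y'
Y → Y + * becomes Y' → + * Y'
Add Y' → ε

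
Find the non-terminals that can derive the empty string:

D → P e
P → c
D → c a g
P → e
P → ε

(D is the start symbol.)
{ 'P' }

ε-productions: P → ε
So P is immediately nullable.
No further non-terminal can be added: every production for the remaining non-terminals contains a terminal or a non-nullable non-terminal.
Nullable = { 'P' }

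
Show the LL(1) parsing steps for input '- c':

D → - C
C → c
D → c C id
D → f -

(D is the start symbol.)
LL(1) parsing maintains a stack (initially the start symbol over $) and the input. At each step: if the stack top is a terminal, match it against the current input token; if it is a non-terminal N, replace it with the RHS of M[N, lookahead] (the unique production whose predict set contains the lookahead).

Stack is shown with the top on the left.

Stack  Input  Action
--------------------
D $    - c $  output D → - C
- C $  - c $  match '-'
C $    c $    output C → c
c $    c $    match 'c'
$      $      accept

The string is accepted.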